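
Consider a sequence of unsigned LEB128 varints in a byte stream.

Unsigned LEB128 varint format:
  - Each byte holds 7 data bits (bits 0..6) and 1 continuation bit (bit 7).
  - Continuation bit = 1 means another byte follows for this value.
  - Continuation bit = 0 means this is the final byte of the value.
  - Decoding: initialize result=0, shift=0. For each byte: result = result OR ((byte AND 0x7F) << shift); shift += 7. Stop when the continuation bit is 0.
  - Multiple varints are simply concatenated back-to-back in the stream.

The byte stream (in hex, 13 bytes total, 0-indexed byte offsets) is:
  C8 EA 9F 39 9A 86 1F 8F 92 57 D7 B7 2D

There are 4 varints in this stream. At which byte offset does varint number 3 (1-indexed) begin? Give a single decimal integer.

Answer: 7

Derivation:
  byte[0]=0xC8 cont=1 payload=0x48=72: acc |= 72<<0 -> acc=72 shift=7
  byte[1]=0xEA cont=1 payload=0x6A=106: acc |= 106<<7 -> acc=13640 shift=14
  byte[2]=0x9F cont=1 payload=0x1F=31: acc |= 31<<14 -> acc=521544 shift=21
  byte[3]=0x39 cont=0 payload=0x39=57: acc |= 57<<21 -> acc=120059208 shift=28 [end]
Varint 1: bytes[0:4] = C8 EA 9F 39 -> value 120059208 (4 byte(s))
  byte[4]=0x9A cont=1 payload=0x1A=26: acc |= 26<<0 -> acc=26 shift=7
  byte[5]=0x86 cont=1 payload=0x06=6: acc |= 6<<7 -> acc=794 shift=14
  byte[6]=0x1F cont=0 payload=0x1F=31: acc |= 31<<14 -> acc=508698 shift=21 [end]
Varint 2: bytes[4:7] = 9A 86 1F -> value 508698 (3 byte(s))
  byte[7]=0x8F cont=1 payload=0x0F=15: acc |= 15<<0 -> acc=15 shift=7
  byte[8]=0x92 cont=1 payload=0x12=18: acc |= 18<<7 -> acc=2319 shift=14
  byte[9]=0x57 cont=0 payload=0x57=87: acc |= 87<<14 -> acc=1427727 shift=21 [end]
Varint 3: bytes[7:10] = 8F 92 57 -> value 1427727 (3 byte(s))
  byte[10]=0xD7 cont=1 payload=0x57=87: acc |= 87<<0 -> acc=87 shift=7
  byte[11]=0xB7 cont=1 payload=0x37=55: acc |= 55<<7 -> acc=7127 shift=14
  byte[12]=0x2D cont=0 payload=0x2D=45: acc |= 45<<14 -> acc=744407 shift=21 [end]
Varint 4: bytes[10:13] = D7 B7 2D -> value 744407 (3 byte(s))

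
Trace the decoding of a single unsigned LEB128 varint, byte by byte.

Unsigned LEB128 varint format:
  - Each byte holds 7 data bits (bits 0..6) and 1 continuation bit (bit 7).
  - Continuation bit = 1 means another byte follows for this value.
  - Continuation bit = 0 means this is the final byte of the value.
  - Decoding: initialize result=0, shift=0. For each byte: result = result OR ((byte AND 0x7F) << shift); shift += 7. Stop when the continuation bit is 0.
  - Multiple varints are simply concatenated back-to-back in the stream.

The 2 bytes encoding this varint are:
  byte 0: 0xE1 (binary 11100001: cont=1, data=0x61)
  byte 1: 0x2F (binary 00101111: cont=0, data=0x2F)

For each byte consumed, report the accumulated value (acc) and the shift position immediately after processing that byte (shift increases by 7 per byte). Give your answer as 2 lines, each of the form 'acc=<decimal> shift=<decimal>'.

byte 0=0xE1: payload=0x61=97, contrib = 97<<0 = 97; acc -> 97, shift -> 7
byte 1=0x2F: payload=0x2F=47, contrib = 47<<7 = 6016; acc -> 6113, shift -> 14

Answer: acc=97 shift=7
acc=6113 shift=14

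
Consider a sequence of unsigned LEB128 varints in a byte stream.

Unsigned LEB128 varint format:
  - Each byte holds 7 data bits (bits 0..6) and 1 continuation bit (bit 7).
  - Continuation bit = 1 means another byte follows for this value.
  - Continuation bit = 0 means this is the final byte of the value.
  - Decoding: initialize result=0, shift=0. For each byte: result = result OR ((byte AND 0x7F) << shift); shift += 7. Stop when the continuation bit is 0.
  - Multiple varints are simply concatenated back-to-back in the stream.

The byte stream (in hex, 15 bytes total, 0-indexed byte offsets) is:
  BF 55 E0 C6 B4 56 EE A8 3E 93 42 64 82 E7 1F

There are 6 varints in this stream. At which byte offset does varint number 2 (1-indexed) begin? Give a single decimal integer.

Answer: 2

Derivation:
  byte[0]=0xBF cont=1 payload=0x3F=63: acc |= 63<<0 -> acc=63 shift=7
  byte[1]=0x55 cont=0 payload=0x55=85: acc |= 85<<7 -> acc=10943 shift=14 [end]
Varint 1: bytes[0:2] = BF 55 -> value 10943 (2 byte(s))
  byte[2]=0xE0 cont=1 payload=0x60=96: acc |= 96<<0 -> acc=96 shift=7
  byte[3]=0xC6 cont=1 payload=0x46=70: acc |= 70<<7 -> acc=9056 shift=14
  byte[4]=0xB4 cont=1 payload=0x34=52: acc |= 52<<14 -> acc=861024 shift=21
  byte[5]=0x56 cont=0 payload=0x56=86: acc |= 86<<21 -> acc=181216096 shift=28 [end]
Varint 2: bytes[2:6] = E0 C6 B4 56 -> value 181216096 (4 byte(s))
  byte[6]=0xEE cont=1 payload=0x6E=110: acc |= 110<<0 -> acc=110 shift=7
  byte[7]=0xA8 cont=1 payload=0x28=40: acc |= 40<<7 -> acc=5230 shift=14
  byte[8]=0x3E cont=0 payload=0x3E=62: acc |= 62<<14 -> acc=1021038 shift=21 [end]
Varint 3: bytes[6:9] = EE A8 3E -> value 1021038 (3 byte(s))
  byte[9]=0x93 cont=1 payload=0x13=19: acc |= 19<<0 -> acc=19 shift=7
  byte[10]=0x42 cont=0 payload=0x42=66: acc |= 66<<7 -> acc=8467 shift=14 [end]
Varint 4: bytes[9:11] = 93 42 -> value 8467 (2 byte(s))
  byte[11]=0x64 cont=0 payload=0x64=100: acc |= 100<<0 -> acc=100 shift=7 [end]
Varint 5: bytes[11:12] = 64 -> value 100 (1 byte(s))
  byte[12]=0x82 cont=1 payload=0x02=2: acc |= 2<<0 -> acc=2 shift=7
  byte[13]=0xE7 cont=1 payload=0x67=103: acc |= 103<<7 -> acc=13186 shift=14
  byte[14]=0x1F cont=0 payload=0x1F=31: acc |= 31<<14 -> acc=521090 shift=21 [end]
Varint 6: bytes[12:15] = 82 E7 1F -> value 521090 (3 byte(s))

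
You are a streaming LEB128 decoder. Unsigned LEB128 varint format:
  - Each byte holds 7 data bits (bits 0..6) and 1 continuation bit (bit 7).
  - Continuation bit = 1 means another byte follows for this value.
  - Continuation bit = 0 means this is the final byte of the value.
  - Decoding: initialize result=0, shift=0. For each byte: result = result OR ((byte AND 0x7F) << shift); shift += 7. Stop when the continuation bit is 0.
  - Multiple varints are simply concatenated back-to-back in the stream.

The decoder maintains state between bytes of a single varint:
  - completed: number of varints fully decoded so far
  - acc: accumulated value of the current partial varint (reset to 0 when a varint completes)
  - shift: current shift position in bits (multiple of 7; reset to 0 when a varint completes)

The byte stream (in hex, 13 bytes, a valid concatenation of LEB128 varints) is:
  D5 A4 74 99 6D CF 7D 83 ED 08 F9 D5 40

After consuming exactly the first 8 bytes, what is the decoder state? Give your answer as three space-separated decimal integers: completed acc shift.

Answer: 3 3 7

Derivation:
byte[0]=0xD5 cont=1 payload=0x55: acc |= 85<<0 -> completed=0 acc=85 shift=7
byte[1]=0xA4 cont=1 payload=0x24: acc |= 36<<7 -> completed=0 acc=4693 shift=14
byte[2]=0x74 cont=0 payload=0x74: varint #1 complete (value=1905237); reset -> completed=1 acc=0 shift=0
byte[3]=0x99 cont=1 payload=0x19: acc |= 25<<0 -> completed=1 acc=25 shift=7
byte[4]=0x6D cont=0 payload=0x6D: varint #2 complete (value=13977); reset -> completed=2 acc=0 shift=0
byte[5]=0xCF cont=1 payload=0x4F: acc |= 79<<0 -> completed=2 acc=79 shift=7
byte[6]=0x7D cont=0 payload=0x7D: varint #3 complete (value=16079); reset -> completed=3 acc=0 shift=0
byte[7]=0x83 cont=1 payload=0x03: acc |= 3<<0 -> completed=3 acc=3 shift=7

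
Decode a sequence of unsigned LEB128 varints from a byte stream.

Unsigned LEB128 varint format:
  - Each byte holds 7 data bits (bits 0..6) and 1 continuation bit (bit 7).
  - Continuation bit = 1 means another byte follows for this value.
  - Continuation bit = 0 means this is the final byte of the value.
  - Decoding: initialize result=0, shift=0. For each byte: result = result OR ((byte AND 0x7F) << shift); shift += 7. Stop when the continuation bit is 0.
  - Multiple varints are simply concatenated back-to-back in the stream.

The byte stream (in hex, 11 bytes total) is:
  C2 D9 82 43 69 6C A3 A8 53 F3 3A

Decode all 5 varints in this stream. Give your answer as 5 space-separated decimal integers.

Answer: 140553410 105 108 1365027 7539

Derivation:
  byte[0]=0xC2 cont=1 payload=0x42=66: acc |= 66<<0 -> acc=66 shift=7
  byte[1]=0xD9 cont=1 payload=0x59=89: acc |= 89<<7 -> acc=11458 shift=14
  byte[2]=0x82 cont=1 payload=0x02=2: acc |= 2<<14 -> acc=44226 shift=21
  byte[3]=0x43 cont=0 payload=0x43=67: acc |= 67<<21 -> acc=140553410 shift=28 [end]
Varint 1: bytes[0:4] = C2 D9 82 43 -> value 140553410 (4 byte(s))
  byte[4]=0x69 cont=0 payload=0x69=105: acc |= 105<<0 -> acc=105 shift=7 [end]
Varint 2: bytes[4:5] = 69 -> value 105 (1 byte(s))
  byte[5]=0x6C cont=0 payload=0x6C=108: acc |= 108<<0 -> acc=108 shift=7 [end]
Varint 3: bytes[5:6] = 6C -> value 108 (1 byte(s))
  byte[6]=0xA3 cont=1 payload=0x23=35: acc |= 35<<0 -> acc=35 shift=7
  byte[7]=0xA8 cont=1 payload=0x28=40: acc |= 40<<7 -> acc=5155 shift=14
  byte[8]=0x53 cont=0 payload=0x53=83: acc |= 83<<14 -> acc=1365027 shift=21 [end]
Varint 4: bytes[6:9] = A3 A8 53 -> value 1365027 (3 byte(s))
  byte[9]=0xF3 cont=1 payload=0x73=115: acc |= 115<<0 -> acc=115 shift=7
  byte[10]=0x3A cont=0 payload=0x3A=58: acc |= 58<<7 -> acc=7539 shift=14 [end]
Varint 5: bytes[9:11] = F3 3A -> value 7539 (2 byte(s))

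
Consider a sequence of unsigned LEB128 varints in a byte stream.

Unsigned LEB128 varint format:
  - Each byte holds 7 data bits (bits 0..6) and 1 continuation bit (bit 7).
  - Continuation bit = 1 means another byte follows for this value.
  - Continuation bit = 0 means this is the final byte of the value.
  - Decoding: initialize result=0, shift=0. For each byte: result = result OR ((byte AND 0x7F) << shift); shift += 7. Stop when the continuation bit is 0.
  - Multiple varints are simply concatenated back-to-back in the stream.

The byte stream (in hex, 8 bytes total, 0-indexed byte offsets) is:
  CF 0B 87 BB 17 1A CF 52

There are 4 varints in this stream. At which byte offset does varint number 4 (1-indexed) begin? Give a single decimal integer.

Answer: 6

Derivation:
  byte[0]=0xCF cont=1 payload=0x4F=79: acc |= 79<<0 -> acc=79 shift=7
  byte[1]=0x0B cont=0 payload=0x0B=11: acc |= 11<<7 -> acc=1487 shift=14 [end]
Varint 1: bytes[0:2] = CF 0B -> value 1487 (2 byte(s))
  byte[2]=0x87 cont=1 payload=0x07=7: acc |= 7<<0 -> acc=7 shift=7
  byte[3]=0xBB cont=1 payload=0x3B=59: acc |= 59<<7 -> acc=7559 shift=14
  byte[4]=0x17 cont=0 payload=0x17=23: acc |= 23<<14 -> acc=384391 shift=21 [end]
Varint 2: bytes[2:5] = 87 BB 17 -> value 384391 (3 byte(s))
  byte[5]=0x1A cont=0 payload=0x1A=26: acc |= 26<<0 -> acc=26 shift=7 [end]
Varint 3: bytes[5:6] = 1A -> value 26 (1 byte(s))
  byte[6]=0xCF cont=1 payload=0x4F=79: acc |= 79<<0 -> acc=79 shift=7
  byte[7]=0x52 cont=0 payload=0x52=82: acc |= 82<<7 -> acc=10575 shift=14 [end]
Varint 4: bytes[6:8] = CF 52 -> value 10575 (2 byte(s))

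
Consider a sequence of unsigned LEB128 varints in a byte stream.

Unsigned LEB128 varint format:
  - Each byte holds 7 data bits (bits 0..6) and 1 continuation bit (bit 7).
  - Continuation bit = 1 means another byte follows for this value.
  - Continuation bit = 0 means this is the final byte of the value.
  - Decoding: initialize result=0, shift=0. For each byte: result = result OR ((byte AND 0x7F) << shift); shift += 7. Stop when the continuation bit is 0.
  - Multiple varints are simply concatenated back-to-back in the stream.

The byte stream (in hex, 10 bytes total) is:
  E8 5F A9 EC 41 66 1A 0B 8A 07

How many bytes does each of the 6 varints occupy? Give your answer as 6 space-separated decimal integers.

  byte[0]=0xE8 cont=1 payload=0x68=104: acc |= 104<<0 -> acc=104 shift=7
  byte[1]=0x5F cont=0 payload=0x5F=95: acc |= 95<<7 -> acc=12264 shift=14 [end]
Varint 1: bytes[0:2] = E8 5F -> value 12264 (2 byte(s))
  byte[2]=0xA9 cont=1 payload=0x29=41: acc |= 41<<0 -> acc=41 shift=7
  byte[3]=0xEC cont=1 payload=0x6C=108: acc |= 108<<7 -> acc=13865 shift=14
  byte[4]=0x41 cont=0 payload=0x41=65: acc |= 65<<14 -> acc=1078825 shift=21 [end]
Varint 2: bytes[2:5] = A9 EC 41 -> value 1078825 (3 byte(s))
  byte[5]=0x66 cont=0 payload=0x66=102: acc |= 102<<0 -> acc=102 shift=7 [end]
Varint 3: bytes[5:6] = 66 -> value 102 (1 byte(s))
  byte[6]=0x1A cont=0 payload=0x1A=26: acc |= 26<<0 -> acc=26 shift=7 [end]
Varint 4: bytes[6:7] = 1A -> value 26 (1 byte(s))
  byte[7]=0x0B cont=0 payload=0x0B=11: acc |= 11<<0 -> acc=11 shift=7 [end]
Varint 5: bytes[7:8] = 0B -> value 11 (1 byte(s))
  byte[8]=0x8A cont=1 payload=0x0A=10: acc |= 10<<0 -> acc=10 shift=7
  byte[9]=0x07 cont=0 payload=0x07=7: acc |= 7<<7 -> acc=906 shift=14 [end]
Varint 6: bytes[8:10] = 8A 07 -> value 906 (2 byte(s))

Answer: 2 3 1 1 1 2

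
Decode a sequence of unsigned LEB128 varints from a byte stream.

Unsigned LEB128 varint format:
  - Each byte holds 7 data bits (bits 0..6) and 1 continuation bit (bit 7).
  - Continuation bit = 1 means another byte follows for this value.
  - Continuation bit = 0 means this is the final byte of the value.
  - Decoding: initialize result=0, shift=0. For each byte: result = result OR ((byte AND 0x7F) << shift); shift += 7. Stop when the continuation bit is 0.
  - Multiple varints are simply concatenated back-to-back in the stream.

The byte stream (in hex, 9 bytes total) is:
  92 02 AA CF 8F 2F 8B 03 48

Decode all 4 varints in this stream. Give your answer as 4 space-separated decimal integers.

Answer: 274 98822058 395 72

Derivation:
  byte[0]=0x92 cont=1 payload=0x12=18: acc |= 18<<0 -> acc=18 shift=7
  byte[1]=0x02 cont=0 payload=0x02=2: acc |= 2<<7 -> acc=274 shift=14 [end]
Varint 1: bytes[0:2] = 92 02 -> value 274 (2 byte(s))
  byte[2]=0xAA cont=1 payload=0x2A=42: acc |= 42<<0 -> acc=42 shift=7
  byte[3]=0xCF cont=1 payload=0x4F=79: acc |= 79<<7 -> acc=10154 shift=14
  byte[4]=0x8F cont=1 payload=0x0F=15: acc |= 15<<14 -> acc=255914 shift=21
  byte[5]=0x2F cont=0 payload=0x2F=47: acc |= 47<<21 -> acc=98822058 shift=28 [end]
Varint 2: bytes[2:6] = AA CF 8F 2F -> value 98822058 (4 byte(s))
  byte[6]=0x8B cont=1 payload=0x0B=11: acc |= 11<<0 -> acc=11 shift=7
  byte[7]=0x03 cont=0 payload=0x03=3: acc |= 3<<7 -> acc=395 shift=14 [end]
Varint 3: bytes[6:8] = 8B 03 -> value 395 (2 byte(s))
  byte[8]=0x48 cont=0 payload=0x48=72: acc |= 72<<0 -> acc=72 shift=7 [end]
Varint 4: bytes[8:9] = 48 -> value 72 (1 byte(s))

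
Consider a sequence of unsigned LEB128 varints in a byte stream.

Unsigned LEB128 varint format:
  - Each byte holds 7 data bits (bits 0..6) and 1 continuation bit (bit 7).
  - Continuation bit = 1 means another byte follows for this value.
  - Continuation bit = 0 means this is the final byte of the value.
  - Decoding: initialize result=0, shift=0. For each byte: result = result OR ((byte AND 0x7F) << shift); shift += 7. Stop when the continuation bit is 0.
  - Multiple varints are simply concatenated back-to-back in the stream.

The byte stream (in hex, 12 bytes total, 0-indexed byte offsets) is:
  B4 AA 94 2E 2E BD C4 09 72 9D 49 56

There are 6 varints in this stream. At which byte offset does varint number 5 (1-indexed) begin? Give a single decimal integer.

Answer: 9

Derivation:
  byte[0]=0xB4 cont=1 payload=0x34=52: acc |= 52<<0 -> acc=52 shift=7
  byte[1]=0xAA cont=1 payload=0x2A=42: acc |= 42<<7 -> acc=5428 shift=14
  byte[2]=0x94 cont=1 payload=0x14=20: acc |= 20<<14 -> acc=333108 shift=21
  byte[3]=0x2E cont=0 payload=0x2E=46: acc |= 46<<21 -> acc=96802100 shift=28 [end]
Varint 1: bytes[0:4] = B4 AA 94 2E -> value 96802100 (4 byte(s))
  byte[4]=0x2E cont=0 payload=0x2E=46: acc |= 46<<0 -> acc=46 shift=7 [end]
Varint 2: bytes[4:5] = 2E -> value 46 (1 byte(s))
  byte[5]=0xBD cont=1 payload=0x3D=61: acc |= 61<<0 -> acc=61 shift=7
  byte[6]=0xC4 cont=1 payload=0x44=68: acc |= 68<<7 -> acc=8765 shift=14
  byte[7]=0x09 cont=0 payload=0x09=9: acc |= 9<<14 -> acc=156221 shift=21 [end]
Varint 3: bytes[5:8] = BD C4 09 -> value 156221 (3 byte(s))
  byte[8]=0x72 cont=0 payload=0x72=114: acc |= 114<<0 -> acc=114 shift=7 [end]
Varint 4: bytes[8:9] = 72 -> value 114 (1 byte(s))
  byte[9]=0x9D cont=1 payload=0x1D=29: acc |= 29<<0 -> acc=29 shift=7
  byte[10]=0x49 cont=0 payload=0x49=73: acc |= 73<<7 -> acc=9373 shift=14 [end]
Varint 5: bytes[9:11] = 9D 49 -> value 9373 (2 byte(s))
  byte[11]=0x56 cont=0 payload=0x56=86: acc |= 86<<0 -> acc=86 shift=7 [end]
Varint 6: bytes[11:12] = 56 -> value 86 (1 byte(s))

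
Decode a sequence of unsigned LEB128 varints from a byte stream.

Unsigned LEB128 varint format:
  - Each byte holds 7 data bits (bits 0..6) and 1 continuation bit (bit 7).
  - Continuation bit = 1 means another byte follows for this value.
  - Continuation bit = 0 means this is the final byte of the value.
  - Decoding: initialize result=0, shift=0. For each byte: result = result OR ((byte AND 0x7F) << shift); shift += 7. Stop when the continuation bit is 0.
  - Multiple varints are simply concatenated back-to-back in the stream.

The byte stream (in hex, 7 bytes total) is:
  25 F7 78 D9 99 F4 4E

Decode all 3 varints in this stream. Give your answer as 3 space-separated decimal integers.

Answer: 37 15479 165481689

Derivation:
  byte[0]=0x25 cont=0 payload=0x25=37: acc |= 37<<0 -> acc=37 shift=7 [end]
Varint 1: bytes[0:1] = 25 -> value 37 (1 byte(s))
  byte[1]=0xF7 cont=1 payload=0x77=119: acc |= 119<<0 -> acc=119 shift=7
  byte[2]=0x78 cont=0 payload=0x78=120: acc |= 120<<7 -> acc=15479 shift=14 [end]
Varint 2: bytes[1:3] = F7 78 -> value 15479 (2 byte(s))
  byte[3]=0xD9 cont=1 payload=0x59=89: acc |= 89<<0 -> acc=89 shift=7
  byte[4]=0x99 cont=1 payload=0x19=25: acc |= 25<<7 -> acc=3289 shift=14
  byte[5]=0xF4 cont=1 payload=0x74=116: acc |= 116<<14 -> acc=1903833 shift=21
  byte[6]=0x4E cont=0 payload=0x4E=78: acc |= 78<<21 -> acc=165481689 shift=28 [end]
Varint 3: bytes[3:7] = D9 99 F4 4E -> value 165481689 (4 byte(s))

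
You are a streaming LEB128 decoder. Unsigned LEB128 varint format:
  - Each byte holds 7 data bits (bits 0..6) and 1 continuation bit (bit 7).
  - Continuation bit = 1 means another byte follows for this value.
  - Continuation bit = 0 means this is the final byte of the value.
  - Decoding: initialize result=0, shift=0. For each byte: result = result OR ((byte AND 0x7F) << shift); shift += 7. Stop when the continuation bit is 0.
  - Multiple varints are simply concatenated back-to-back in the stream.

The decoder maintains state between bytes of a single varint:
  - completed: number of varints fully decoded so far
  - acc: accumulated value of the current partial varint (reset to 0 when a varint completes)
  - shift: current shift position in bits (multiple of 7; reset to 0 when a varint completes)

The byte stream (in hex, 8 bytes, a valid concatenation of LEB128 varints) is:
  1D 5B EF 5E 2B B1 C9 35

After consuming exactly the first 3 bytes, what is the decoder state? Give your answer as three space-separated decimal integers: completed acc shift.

byte[0]=0x1D cont=0 payload=0x1D: varint #1 complete (value=29); reset -> completed=1 acc=0 shift=0
byte[1]=0x5B cont=0 payload=0x5B: varint #2 complete (value=91); reset -> completed=2 acc=0 shift=0
byte[2]=0xEF cont=1 payload=0x6F: acc |= 111<<0 -> completed=2 acc=111 shift=7

Answer: 2 111 7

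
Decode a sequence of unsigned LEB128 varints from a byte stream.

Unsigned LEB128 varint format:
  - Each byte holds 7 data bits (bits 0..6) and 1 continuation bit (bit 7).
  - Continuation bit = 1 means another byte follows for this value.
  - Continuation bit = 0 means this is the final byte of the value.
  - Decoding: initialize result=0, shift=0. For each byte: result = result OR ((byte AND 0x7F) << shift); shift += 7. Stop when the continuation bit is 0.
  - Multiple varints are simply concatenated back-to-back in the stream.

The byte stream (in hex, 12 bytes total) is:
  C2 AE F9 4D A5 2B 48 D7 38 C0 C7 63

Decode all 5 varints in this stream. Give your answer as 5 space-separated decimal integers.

Answer: 163469122 5541 72 7255 1631168

Derivation:
  byte[0]=0xC2 cont=1 payload=0x42=66: acc |= 66<<0 -> acc=66 shift=7
  byte[1]=0xAE cont=1 payload=0x2E=46: acc |= 46<<7 -> acc=5954 shift=14
  byte[2]=0xF9 cont=1 payload=0x79=121: acc |= 121<<14 -> acc=1988418 shift=21
  byte[3]=0x4D cont=0 payload=0x4D=77: acc |= 77<<21 -> acc=163469122 shift=28 [end]
Varint 1: bytes[0:4] = C2 AE F9 4D -> value 163469122 (4 byte(s))
  byte[4]=0xA5 cont=1 payload=0x25=37: acc |= 37<<0 -> acc=37 shift=7
  byte[5]=0x2B cont=0 payload=0x2B=43: acc |= 43<<7 -> acc=5541 shift=14 [end]
Varint 2: bytes[4:6] = A5 2B -> value 5541 (2 byte(s))
  byte[6]=0x48 cont=0 payload=0x48=72: acc |= 72<<0 -> acc=72 shift=7 [end]
Varint 3: bytes[6:7] = 48 -> value 72 (1 byte(s))
  byte[7]=0xD7 cont=1 payload=0x57=87: acc |= 87<<0 -> acc=87 shift=7
  byte[8]=0x38 cont=0 payload=0x38=56: acc |= 56<<7 -> acc=7255 shift=14 [end]
Varint 4: bytes[7:9] = D7 38 -> value 7255 (2 byte(s))
  byte[9]=0xC0 cont=1 payload=0x40=64: acc |= 64<<0 -> acc=64 shift=7
  byte[10]=0xC7 cont=1 payload=0x47=71: acc |= 71<<7 -> acc=9152 shift=14
  byte[11]=0x63 cont=0 payload=0x63=99: acc |= 99<<14 -> acc=1631168 shift=21 [end]
Varint 5: bytes[9:12] = C0 C7 63 -> value 1631168 (3 byte(s))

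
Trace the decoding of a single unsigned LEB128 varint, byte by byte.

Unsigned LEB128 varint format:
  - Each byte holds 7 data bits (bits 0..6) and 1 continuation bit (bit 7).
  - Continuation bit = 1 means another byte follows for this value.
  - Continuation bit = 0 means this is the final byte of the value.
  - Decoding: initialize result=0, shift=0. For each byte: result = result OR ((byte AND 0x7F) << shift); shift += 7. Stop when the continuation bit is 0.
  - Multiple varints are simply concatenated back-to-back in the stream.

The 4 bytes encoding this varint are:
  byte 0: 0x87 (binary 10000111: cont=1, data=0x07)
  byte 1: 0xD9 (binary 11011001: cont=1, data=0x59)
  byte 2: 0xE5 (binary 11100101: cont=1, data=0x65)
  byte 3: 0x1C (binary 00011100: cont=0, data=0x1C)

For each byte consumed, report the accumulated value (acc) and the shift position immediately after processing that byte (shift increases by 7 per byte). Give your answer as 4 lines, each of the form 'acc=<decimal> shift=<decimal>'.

byte 0=0x87: payload=0x07=7, contrib = 7<<0 = 7; acc -> 7, shift -> 7
byte 1=0xD9: payload=0x59=89, contrib = 89<<7 = 11392; acc -> 11399, shift -> 14
byte 2=0xE5: payload=0x65=101, contrib = 101<<14 = 1654784; acc -> 1666183, shift -> 21
byte 3=0x1C: payload=0x1C=28, contrib = 28<<21 = 58720256; acc -> 60386439, shift -> 28

Answer: acc=7 shift=7
acc=11399 shift=14
acc=1666183 shift=21
acc=60386439 shift=28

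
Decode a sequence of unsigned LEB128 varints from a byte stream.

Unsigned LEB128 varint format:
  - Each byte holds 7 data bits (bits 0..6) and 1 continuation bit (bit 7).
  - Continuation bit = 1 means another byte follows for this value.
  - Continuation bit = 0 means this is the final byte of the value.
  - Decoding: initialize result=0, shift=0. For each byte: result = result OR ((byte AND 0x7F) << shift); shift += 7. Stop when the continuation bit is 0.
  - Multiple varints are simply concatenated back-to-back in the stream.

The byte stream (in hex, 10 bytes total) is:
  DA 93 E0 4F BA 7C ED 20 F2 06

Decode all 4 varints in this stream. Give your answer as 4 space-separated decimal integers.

Answer: 167250394 15930 4205 882

Derivation:
  byte[0]=0xDA cont=1 payload=0x5A=90: acc |= 90<<0 -> acc=90 shift=7
  byte[1]=0x93 cont=1 payload=0x13=19: acc |= 19<<7 -> acc=2522 shift=14
  byte[2]=0xE0 cont=1 payload=0x60=96: acc |= 96<<14 -> acc=1575386 shift=21
  byte[3]=0x4F cont=0 payload=0x4F=79: acc |= 79<<21 -> acc=167250394 shift=28 [end]
Varint 1: bytes[0:4] = DA 93 E0 4F -> value 167250394 (4 byte(s))
  byte[4]=0xBA cont=1 payload=0x3A=58: acc |= 58<<0 -> acc=58 shift=7
  byte[5]=0x7C cont=0 payload=0x7C=124: acc |= 124<<7 -> acc=15930 shift=14 [end]
Varint 2: bytes[4:6] = BA 7C -> value 15930 (2 byte(s))
  byte[6]=0xED cont=1 payload=0x6D=109: acc |= 109<<0 -> acc=109 shift=7
  byte[7]=0x20 cont=0 payload=0x20=32: acc |= 32<<7 -> acc=4205 shift=14 [end]
Varint 3: bytes[6:8] = ED 20 -> value 4205 (2 byte(s))
  byte[8]=0xF2 cont=1 payload=0x72=114: acc |= 114<<0 -> acc=114 shift=7
  byte[9]=0x06 cont=0 payload=0x06=6: acc |= 6<<7 -> acc=882 shift=14 [end]
Varint 4: bytes[8:10] = F2 06 -> value 882 (2 byte(s))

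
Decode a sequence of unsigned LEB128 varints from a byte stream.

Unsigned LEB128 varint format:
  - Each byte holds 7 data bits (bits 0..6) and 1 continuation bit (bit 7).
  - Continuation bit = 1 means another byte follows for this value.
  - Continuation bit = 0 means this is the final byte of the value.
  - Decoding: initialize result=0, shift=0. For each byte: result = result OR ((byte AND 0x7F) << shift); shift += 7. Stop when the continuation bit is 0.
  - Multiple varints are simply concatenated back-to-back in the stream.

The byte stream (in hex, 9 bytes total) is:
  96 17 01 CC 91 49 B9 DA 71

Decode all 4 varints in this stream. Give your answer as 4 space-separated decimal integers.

  byte[0]=0x96 cont=1 payload=0x16=22: acc |= 22<<0 -> acc=22 shift=7
  byte[1]=0x17 cont=0 payload=0x17=23: acc |= 23<<7 -> acc=2966 shift=14 [end]
Varint 1: bytes[0:2] = 96 17 -> value 2966 (2 byte(s))
  byte[2]=0x01 cont=0 payload=0x01=1: acc |= 1<<0 -> acc=1 shift=7 [end]
Varint 2: bytes[2:3] = 01 -> value 1 (1 byte(s))
  byte[3]=0xCC cont=1 payload=0x4C=76: acc |= 76<<0 -> acc=76 shift=7
  byte[4]=0x91 cont=1 payload=0x11=17: acc |= 17<<7 -> acc=2252 shift=14
  byte[5]=0x49 cont=0 payload=0x49=73: acc |= 73<<14 -> acc=1198284 shift=21 [end]
Varint 3: bytes[3:6] = CC 91 49 -> value 1198284 (3 byte(s))
  byte[6]=0xB9 cont=1 payload=0x39=57: acc |= 57<<0 -> acc=57 shift=7
  byte[7]=0xDA cont=1 payload=0x5A=90: acc |= 90<<7 -> acc=11577 shift=14
  byte[8]=0x71 cont=0 payload=0x71=113: acc |= 113<<14 -> acc=1862969 shift=21 [end]
Varint 4: bytes[6:9] = B9 DA 71 -> value 1862969 (3 byte(s))

Answer: 2966 1 1198284 1862969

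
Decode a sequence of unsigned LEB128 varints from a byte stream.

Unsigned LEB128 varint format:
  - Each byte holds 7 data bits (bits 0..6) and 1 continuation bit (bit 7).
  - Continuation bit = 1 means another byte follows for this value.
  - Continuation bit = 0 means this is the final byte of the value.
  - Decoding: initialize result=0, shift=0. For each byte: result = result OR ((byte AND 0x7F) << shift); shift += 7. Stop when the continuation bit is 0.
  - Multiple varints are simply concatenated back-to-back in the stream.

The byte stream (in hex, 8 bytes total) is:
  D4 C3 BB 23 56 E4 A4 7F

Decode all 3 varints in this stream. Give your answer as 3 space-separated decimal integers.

  byte[0]=0xD4 cont=1 payload=0x54=84: acc |= 84<<0 -> acc=84 shift=7
  byte[1]=0xC3 cont=1 payload=0x43=67: acc |= 67<<7 -> acc=8660 shift=14
  byte[2]=0xBB cont=1 payload=0x3B=59: acc |= 59<<14 -> acc=975316 shift=21
  byte[3]=0x23 cont=0 payload=0x23=35: acc |= 35<<21 -> acc=74375636 shift=28 [end]
Varint 1: bytes[0:4] = D4 C3 BB 23 -> value 74375636 (4 byte(s))
  byte[4]=0x56 cont=0 payload=0x56=86: acc |= 86<<0 -> acc=86 shift=7 [end]
Varint 2: bytes[4:5] = 56 -> value 86 (1 byte(s))
  byte[5]=0xE4 cont=1 payload=0x64=100: acc |= 100<<0 -> acc=100 shift=7
  byte[6]=0xA4 cont=1 payload=0x24=36: acc |= 36<<7 -> acc=4708 shift=14
  byte[7]=0x7F cont=0 payload=0x7F=127: acc |= 127<<14 -> acc=2085476 shift=21 [end]
Varint 3: bytes[5:8] = E4 A4 7F -> value 2085476 (3 byte(s))

Answer: 74375636 86 2085476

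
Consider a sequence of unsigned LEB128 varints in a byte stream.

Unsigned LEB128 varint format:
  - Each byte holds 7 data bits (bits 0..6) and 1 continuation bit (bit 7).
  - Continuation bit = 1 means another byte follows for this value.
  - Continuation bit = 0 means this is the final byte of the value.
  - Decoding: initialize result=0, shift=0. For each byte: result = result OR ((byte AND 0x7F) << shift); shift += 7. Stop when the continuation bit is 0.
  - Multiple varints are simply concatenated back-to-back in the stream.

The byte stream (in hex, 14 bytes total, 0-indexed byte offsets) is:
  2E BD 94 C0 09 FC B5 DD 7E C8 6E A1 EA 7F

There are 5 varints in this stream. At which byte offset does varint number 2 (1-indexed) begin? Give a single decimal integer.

  byte[0]=0x2E cont=0 payload=0x2E=46: acc |= 46<<0 -> acc=46 shift=7 [end]
Varint 1: bytes[0:1] = 2E -> value 46 (1 byte(s))
  byte[1]=0xBD cont=1 payload=0x3D=61: acc |= 61<<0 -> acc=61 shift=7
  byte[2]=0x94 cont=1 payload=0x14=20: acc |= 20<<7 -> acc=2621 shift=14
  byte[3]=0xC0 cont=1 payload=0x40=64: acc |= 64<<14 -> acc=1051197 shift=21
  byte[4]=0x09 cont=0 payload=0x09=9: acc |= 9<<21 -> acc=19925565 shift=28 [end]
Varint 2: bytes[1:5] = BD 94 C0 09 -> value 19925565 (4 byte(s))
  byte[5]=0xFC cont=1 payload=0x7C=124: acc |= 124<<0 -> acc=124 shift=7
  byte[6]=0xB5 cont=1 payload=0x35=53: acc |= 53<<7 -> acc=6908 shift=14
  byte[7]=0xDD cont=1 payload=0x5D=93: acc |= 93<<14 -> acc=1530620 shift=21
  byte[8]=0x7E cont=0 payload=0x7E=126: acc |= 126<<21 -> acc=265771772 shift=28 [end]
Varint 3: bytes[5:9] = FC B5 DD 7E -> value 265771772 (4 byte(s))
  byte[9]=0xC8 cont=1 payload=0x48=72: acc |= 72<<0 -> acc=72 shift=7
  byte[10]=0x6E cont=0 payload=0x6E=110: acc |= 110<<7 -> acc=14152 shift=14 [end]
Varint 4: bytes[9:11] = C8 6E -> value 14152 (2 byte(s))
  byte[11]=0xA1 cont=1 payload=0x21=33: acc |= 33<<0 -> acc=33 shift=7
  byte[12]=0xEA cont=1 payload=0x6A=106: acc |= 106<<7 -> acc=13601 shift=14
  byte[13]=0x7F cont=0 payload=0x7F=127: acc |= 127<<14 -> acc=2094369 shift=21 [end]
Varint 5: bytes[11:14] = A1 EA 7F -> value 2094369 (3 byte(s))

Answer: 1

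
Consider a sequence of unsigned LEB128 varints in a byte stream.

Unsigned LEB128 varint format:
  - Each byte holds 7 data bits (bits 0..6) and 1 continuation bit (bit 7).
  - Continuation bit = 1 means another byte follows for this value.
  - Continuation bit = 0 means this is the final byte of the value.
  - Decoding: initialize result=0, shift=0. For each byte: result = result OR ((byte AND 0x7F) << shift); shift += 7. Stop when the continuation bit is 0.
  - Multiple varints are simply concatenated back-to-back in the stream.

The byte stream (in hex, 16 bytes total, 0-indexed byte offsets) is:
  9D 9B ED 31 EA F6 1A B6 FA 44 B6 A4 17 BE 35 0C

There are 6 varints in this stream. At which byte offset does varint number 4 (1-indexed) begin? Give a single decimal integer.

  byte[0]=0x9D cont=1 payload=0x1D=29: acc |= 29<<0 -> acc=29 shift=7
  byte[1]=0x9B cont=1 payload=0x1B=27: acc |= 27<<7 -> acc=3485 shift=14
  byte[2]=0xED cont=1 payload=0x6D=109: acc |= 109<<14 -> acc=1789341 shift=21
  byte[3]=0x31 cont=0 payload=0x31=49: acc |= 49<<21 -> acc=104549789 shift=28 [end]
Varint 1: bytes[0:4] = 9D 9B ED 31 -> value 104549789 (4 byte(s))
  byte[4]=0xEA cont=1 payload=0x6A=106: acc |= 106<<0 -> acc=106 shift=7
  byte[5]=0xF6 cont=1 payload=0x76=118: acc |= 118<<7 -> acc=15210 shift=14
  byte[6]=0x1A cont=0 payload=0x1A=26: acc |= 26<<14 -> acc=441194 shift=21 [end]
Varint 2: bytes[4:7] = EA F6 1A -> value 441194 (3 byte(s))
  byte[7]=0xB6 cont=1 payload=0x36=54: acc |= 54<<0 -> acc=54 shift=7
  byte[8]=0xFA cont=1 payload=0x7A=122: acc |= 122<<7 -> acc=15670 shift=14
  byte[9]=0x44 cont=0 payload=0x44=68: acc |= 68<<14 -> acc=1129782 shift=21 [end]
Varint 3: bytes[7:10] = B6 FA 44 -> value 1129782 (3 byte(s))
  byte[10]=0xB6 cont=1 payload=0x36=54: acc |= 54<<0 -> acc=54 shift=7
  byte[11]=0xA4 cont=1 payload=0x24=36: acc |= 36<<7 -> acc=4662 shift=14
  byte[12]=0x17 cont=0 payload=0x17=23: acc |= 23<<14 -> acc=381494 shift=21 [end]
Varint 4: bytes[10:13] = B6 A4 17 -> value 381494 (3 byte(s))
  byte[13]=0xBE cont=1 payload=0x3E=62: acc |= 62<<0 -> acc=62 shift=7
  byte[14]=0x35 cont=0 payload=0x35=53: acc |= 53<<7 -> acc=6846 shift=14 [end]
Varint 5: bytes[13:15] = BE 35 -> value 6846 (2 byte(s))
  byte[15]=0x0C cont=0 payload=0x0C=12: acc |= 12<<0 -> acc=12 shift=7 [end]
Varint 6: bytes[15:16] = 0C -> value 12 (1 byte(s))

Answer: 10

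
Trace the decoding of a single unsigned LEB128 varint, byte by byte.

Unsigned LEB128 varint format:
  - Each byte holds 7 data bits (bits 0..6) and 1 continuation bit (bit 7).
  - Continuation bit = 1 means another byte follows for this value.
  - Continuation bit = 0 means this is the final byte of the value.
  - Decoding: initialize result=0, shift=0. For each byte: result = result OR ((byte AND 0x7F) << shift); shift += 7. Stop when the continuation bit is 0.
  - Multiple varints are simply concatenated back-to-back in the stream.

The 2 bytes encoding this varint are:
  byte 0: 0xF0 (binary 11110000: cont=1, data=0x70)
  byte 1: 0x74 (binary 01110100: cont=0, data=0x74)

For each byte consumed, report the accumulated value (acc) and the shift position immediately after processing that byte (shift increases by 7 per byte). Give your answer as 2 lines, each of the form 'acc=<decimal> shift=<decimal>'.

Answer: acc=112 shift=7
acc=14960 shift=14

Derivation:
byte 0=0xF0: payload=0x70=112, contrib = 112<<0 = 112; acc -> 112, shift -> 7
byte 1=0x74: payload=0x74=116, contrib = 116<<7 = 14848; acc -> 14960, shift -> 14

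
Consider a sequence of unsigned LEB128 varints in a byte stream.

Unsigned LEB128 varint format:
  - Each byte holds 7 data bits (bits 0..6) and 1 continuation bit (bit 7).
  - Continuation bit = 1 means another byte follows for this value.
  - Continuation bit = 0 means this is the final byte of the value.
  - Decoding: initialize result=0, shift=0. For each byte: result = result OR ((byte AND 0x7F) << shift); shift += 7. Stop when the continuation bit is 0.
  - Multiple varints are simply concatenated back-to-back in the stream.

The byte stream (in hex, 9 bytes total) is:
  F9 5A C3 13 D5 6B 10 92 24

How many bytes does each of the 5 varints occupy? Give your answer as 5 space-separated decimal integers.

Answer: 2 2 2 1 2

Derivation:
  byte[0]=0xF9 cont=1 payload=0x79=121: acc |= 121<<0 -> acc=121 shift=7
  byte[1]=0x5A cont=0 payload=0x5A=90: acc |= 90<<7 -> acc=11641 shift=14 [end]
Varint 1: bytes[0:2] = F9 5A -> value 11641 (2 byte(s))
  byte[2]=0xC3 cont=1 payload=0x43=67: acc |= 67<<0 -> acc=67 shift=7
  byte[3]=0x13 cont=0 payload=0x13=19: acc |= 19<<7 -> acc=2499 shift=14 [end]
Varint 2: bytes[2:4] = C3 13 -> value 2499 (2 byte(s))
  byte[4]=0xD5 cont=1 payload=0x55=85: acc |= 85<<0 -> acc=85 shift=7
  byte[5]=0x6B cont=0 payload=0x6B=107: acc |= 107<<7 -> acc=13781 shift=14 [end]
Varint 3: bytes[4:6] = D5 6B -> value 13781 (2 byte(s))
  byte[6]=0x10 cont=0 payload=0x10=16: acc |= 16<<0 -> acc=16 shift=7 [end]
Varint 4: bytes[6:7] = 10 -> value 16 (1 byte(s))
  byte[7]=0x92 cont=1 payload=0x12=18: acc |= 18<<0 -> acc=18 shift=7
  byte[8]=0x24 cont=0 payload=0x24=36: acc |= 36<<7 -> acc=4626 shift=14 [end]
Varint 5: bytes[7:9] = 92 24 -> value 4626 (2 byte(s))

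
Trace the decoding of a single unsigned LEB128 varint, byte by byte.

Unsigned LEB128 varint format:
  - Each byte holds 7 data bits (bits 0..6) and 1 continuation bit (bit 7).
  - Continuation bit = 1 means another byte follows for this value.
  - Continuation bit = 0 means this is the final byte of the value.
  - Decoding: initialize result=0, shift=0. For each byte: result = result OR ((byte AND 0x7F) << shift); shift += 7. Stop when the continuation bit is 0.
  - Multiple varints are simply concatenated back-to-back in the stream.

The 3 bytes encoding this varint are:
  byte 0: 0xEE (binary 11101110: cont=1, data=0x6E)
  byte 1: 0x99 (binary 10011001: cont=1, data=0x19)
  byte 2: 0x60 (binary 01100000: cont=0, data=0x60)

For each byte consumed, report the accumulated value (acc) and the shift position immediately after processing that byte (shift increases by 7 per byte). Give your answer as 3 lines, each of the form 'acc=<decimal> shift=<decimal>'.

Answer: acc=110 shift=7
acc=3310 shift=14
acc=1576174 shift=21

Derivation:
byte 0=0xEE: payload=0x6E=110, contrib = 110<<0 = 110; acc -> 110, shift -> 7
byte 1=0x99: payload=0x19=25, contrib = 25<<7 = 3200; acc -> 3310, shift -> 14
byte 2=0x60: payload=0x60=96, contrib = 96<<14 = 1572864; acc -> 1576174, shift -> 21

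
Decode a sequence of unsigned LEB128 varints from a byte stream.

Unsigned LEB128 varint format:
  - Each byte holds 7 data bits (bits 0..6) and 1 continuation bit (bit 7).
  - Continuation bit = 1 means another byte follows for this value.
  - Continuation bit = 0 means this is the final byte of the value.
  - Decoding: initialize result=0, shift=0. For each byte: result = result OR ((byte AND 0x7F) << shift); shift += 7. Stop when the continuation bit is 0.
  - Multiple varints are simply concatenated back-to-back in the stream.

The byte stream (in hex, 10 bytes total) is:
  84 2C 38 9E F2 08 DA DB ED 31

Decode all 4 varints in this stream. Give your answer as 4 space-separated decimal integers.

  byte[0]=0x84 cont=1 payload=0x04=4: acc |= 4<<0 -> acc=4 shift=7
  byte[1]=0x2C cont=0 payload=0x2C=44: acc |= 44<<7 -> acc=5636 shift=14 [end]
Varint 1: bytes[0:2] = 84 2C -> value 5636 (2 byte(s))
  byte[2]=0x38 cont=0 payload=0x38=56: acc |= 56<<0 -> acc=56 shift=7 [end]
Varint 2: bytes[2:3] = 38 -> value 56 (1 byte(s))
  byte[3]=0x9E cont=1 payload=0x1E=30: acc |= 30<<0 -> acc=30 shift=7
  byte[4]=0xF2 cont=1 payload=0x72=114: acc |= 114<<7 -> acc=14622 shift=14
  byte[5]=0x08 cont=0 payload=0x08=8: acc |= 8<<14 -> acc=145694 shift=21 [end]
Varint 3: bytes[3:6] = 9E F2 08 -> value 145694 (3 byte(s))
  byte[6]=0xDA cont=1 payload=0x5A=90: acc |= 90<<0 -> acc=90 shift=7
  byte[7]=0xDB cont=1 payload=0x5B=91: acc |= 91<<7 -> acc=11738 shift=14
  byte[8]=0xED cont=1 payload=0x6D=109: acc |= 109<<14 -> acc=1797594 shift=21
  byte[9]=0x31 cont=0 payload=0x31=49: acc |= 49<<21 -> acc=104558042 shift=28 [end]
Varint 4: bytes[6:10] = DA DB ED 31 -> value 104558042 (4 byte(s))

Answer: 5636 56 145694 104558042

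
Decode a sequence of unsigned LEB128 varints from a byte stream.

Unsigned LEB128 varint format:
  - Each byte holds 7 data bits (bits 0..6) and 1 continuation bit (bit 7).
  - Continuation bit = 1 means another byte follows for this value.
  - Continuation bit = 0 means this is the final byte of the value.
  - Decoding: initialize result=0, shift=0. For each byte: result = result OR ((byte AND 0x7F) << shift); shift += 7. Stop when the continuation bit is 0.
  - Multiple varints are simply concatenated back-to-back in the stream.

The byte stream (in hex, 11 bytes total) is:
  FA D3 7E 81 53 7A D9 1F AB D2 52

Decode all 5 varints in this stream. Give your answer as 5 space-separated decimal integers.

  byte[0]=0xFA cont=1 payload=0x7A=122: acc |= 122<<0 -> acc=122 shift=7
  byte[1]=0xD3 cont=1 payload=0x53=83: acc |= 83<<7 -> acc=10746 shift=14
  byte[2]=0x7E cont=0 payload=0x7E=126: acc |= 126<<14 -> acc=2075130 shift=21 [end]
Varint 1: bytes[0:3] = FA D3 7E -> value 2075130 (3 byte(s))
  byte[3]=0x81 cont=1 payload=0x01=1: acc |= 1<<0 -> acc=1 shift=7
  byte[4]=0x53 cont=0 payload=0x53=83: acc |= 83<<7 -> acc=10625 shift=14 [end]
Varint 2: bytes[3:5] = 81 53 -> value 10625 (2 byte(s))
  byte[5]=0x7A cont=0 payload=0x7A=122: acc |= 122<<0 -> acc=122 shift=7 [end]
Varint 3: bytes[5:6] = 7A -> value 122 (1 byte(s))
  byte[6]=0xD9 cont=1 payload=0x59=89: acc |= 89<<0 -> acc=89 shift=7
  byte[7]=0x1F cont=0 payload=0x1F=31: acc |= 31<<7 -> acc=4057 shift=14 [end]
Varint 4: bytes[6:8] = D9 1F -> value 4057 (2 byte(s))
  byte[8]=0xAB cont=1 payload=0x2B=43: acc |= 43<<0 -> acc=43 shift=7
  byte[9]=0xD2 cont=1 payload=0x52=82: acc |= 82<<7 -> acc=10539 shift=14
  byte[10]=0x52 cont=0 payload=0x52=82: acc |= 82<<14 -> acc=1354027 shift=21 [end]
Varint 5: bytes[8:11] = AB D2 52 -> value 1354027 (3 byte(s))

Answer: 2075130 10625 122 4057 1354027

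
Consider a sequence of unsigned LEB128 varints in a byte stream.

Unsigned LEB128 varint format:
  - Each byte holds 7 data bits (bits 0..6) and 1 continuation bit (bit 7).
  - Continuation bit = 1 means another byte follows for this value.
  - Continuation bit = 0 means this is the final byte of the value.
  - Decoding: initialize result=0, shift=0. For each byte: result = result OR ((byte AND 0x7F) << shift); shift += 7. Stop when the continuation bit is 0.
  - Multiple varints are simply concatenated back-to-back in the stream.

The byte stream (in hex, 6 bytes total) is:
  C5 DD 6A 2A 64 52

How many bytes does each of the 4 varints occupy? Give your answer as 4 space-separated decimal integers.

  byte[0]=0xC5 cont=1 payload=0x45=69: acc |= 69<<0 -> acc=69 shift=7
  byte[1]=0xDD cont=1 payload=0x5D=93: acc |= 93<<7 -> acc=11973 shift=14
  byte[2]=0x6A cont=0 payload=0x6A=106: acc |= 106<<14 -> acc=1748677 shift=21 [end]
Varint 1: bytes[0:3] = C5 DD 6A -> value 1748677 (3 byte(s))
  byte[3]=0x2A cont=0 payload=0x2A=42: acc |= 42<<0 -> acc=42 shift=7 [end]
Varint 2: bytes[3:4] = 2A -> value 42 (1 byte(s))
  byte[4]=0x64 cont=0 payload=0x64=100: acc |= 100<<0 -> acc=100 shift=7 [end]
Varint 3: bytes[4:5] = 64 -> value 100 (1 byte(s))
  byte[5]=0x52 cont=0 payload=0x52=82: acc |= 82<<0 -> acc=82 shift=7 [end]
Varint 4: bytes[5:6] = 52 -> value 82 (1 byte(s))

Answer: 3 1 1 1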